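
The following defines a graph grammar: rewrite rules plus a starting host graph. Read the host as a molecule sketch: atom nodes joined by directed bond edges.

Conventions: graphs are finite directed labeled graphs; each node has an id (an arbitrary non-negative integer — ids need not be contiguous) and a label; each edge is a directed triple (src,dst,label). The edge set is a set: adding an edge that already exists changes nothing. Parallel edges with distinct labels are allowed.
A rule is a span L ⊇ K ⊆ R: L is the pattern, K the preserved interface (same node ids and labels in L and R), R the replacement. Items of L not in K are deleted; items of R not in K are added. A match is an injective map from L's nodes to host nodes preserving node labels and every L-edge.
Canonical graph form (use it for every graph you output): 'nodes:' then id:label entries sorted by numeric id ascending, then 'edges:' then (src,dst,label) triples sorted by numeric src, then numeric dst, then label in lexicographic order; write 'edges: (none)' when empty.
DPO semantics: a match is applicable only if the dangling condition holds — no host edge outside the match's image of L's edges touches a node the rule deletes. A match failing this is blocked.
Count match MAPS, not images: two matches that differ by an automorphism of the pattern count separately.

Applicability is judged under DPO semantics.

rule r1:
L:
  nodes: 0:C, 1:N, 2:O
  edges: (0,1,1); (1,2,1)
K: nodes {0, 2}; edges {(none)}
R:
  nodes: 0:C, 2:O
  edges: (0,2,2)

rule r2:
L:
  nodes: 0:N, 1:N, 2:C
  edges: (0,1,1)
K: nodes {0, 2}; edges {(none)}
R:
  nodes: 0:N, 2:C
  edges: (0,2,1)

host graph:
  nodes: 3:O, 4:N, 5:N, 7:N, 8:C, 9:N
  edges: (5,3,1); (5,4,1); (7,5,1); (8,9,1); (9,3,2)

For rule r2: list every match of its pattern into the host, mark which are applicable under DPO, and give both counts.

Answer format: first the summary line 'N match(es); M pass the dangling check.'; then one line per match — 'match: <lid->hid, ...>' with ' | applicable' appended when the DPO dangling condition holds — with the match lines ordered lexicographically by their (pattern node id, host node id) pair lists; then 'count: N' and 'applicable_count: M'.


2 match(es); 1 pass the dangling check.
match: 0->5, 1->4, 2->8 | applicable
match: 0->7, 1->5, 2->8
count: 2
applicable_count: 1


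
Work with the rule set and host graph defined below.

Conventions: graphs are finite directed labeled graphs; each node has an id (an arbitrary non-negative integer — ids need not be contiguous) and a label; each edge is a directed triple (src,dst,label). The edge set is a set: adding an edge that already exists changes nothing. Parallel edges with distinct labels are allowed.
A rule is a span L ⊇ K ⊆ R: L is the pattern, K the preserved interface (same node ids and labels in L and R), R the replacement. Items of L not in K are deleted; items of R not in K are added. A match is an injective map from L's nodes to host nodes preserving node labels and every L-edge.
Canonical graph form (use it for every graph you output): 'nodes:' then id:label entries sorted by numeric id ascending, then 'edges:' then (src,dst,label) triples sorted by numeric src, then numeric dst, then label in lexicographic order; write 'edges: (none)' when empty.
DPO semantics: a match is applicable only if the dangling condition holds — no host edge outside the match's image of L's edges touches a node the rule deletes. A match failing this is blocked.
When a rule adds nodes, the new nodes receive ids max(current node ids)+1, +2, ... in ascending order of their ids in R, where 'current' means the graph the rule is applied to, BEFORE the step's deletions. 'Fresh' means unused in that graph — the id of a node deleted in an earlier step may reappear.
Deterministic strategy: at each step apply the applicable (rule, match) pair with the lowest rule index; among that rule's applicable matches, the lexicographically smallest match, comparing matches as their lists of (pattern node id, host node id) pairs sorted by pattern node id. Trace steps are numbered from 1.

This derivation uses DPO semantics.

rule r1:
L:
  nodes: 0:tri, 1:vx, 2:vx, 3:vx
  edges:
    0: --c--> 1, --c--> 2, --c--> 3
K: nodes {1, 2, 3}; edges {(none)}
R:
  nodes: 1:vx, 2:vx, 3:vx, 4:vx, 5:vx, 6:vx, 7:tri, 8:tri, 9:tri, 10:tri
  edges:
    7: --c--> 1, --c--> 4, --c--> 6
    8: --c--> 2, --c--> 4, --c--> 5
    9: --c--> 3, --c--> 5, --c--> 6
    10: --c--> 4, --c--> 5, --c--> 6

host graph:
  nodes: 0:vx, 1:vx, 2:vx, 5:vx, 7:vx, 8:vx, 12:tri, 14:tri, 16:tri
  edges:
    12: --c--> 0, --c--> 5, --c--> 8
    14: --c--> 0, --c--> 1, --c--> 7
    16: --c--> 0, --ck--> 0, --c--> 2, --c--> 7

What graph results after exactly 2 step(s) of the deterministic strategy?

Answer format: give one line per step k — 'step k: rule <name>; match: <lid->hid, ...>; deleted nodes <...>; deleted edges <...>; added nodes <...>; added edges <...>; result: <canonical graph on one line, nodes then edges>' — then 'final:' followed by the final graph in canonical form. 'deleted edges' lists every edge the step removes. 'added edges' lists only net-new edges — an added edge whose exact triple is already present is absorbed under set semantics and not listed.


step 1: rule r1; match: 0->12, 1->0, 2->5, 3->8; deleted nodes 12; deleted edges (12,0,c); (12,5,c); (12,8,c); added nodes 17, 18, 19, 20, 21, 22, 23; added edges (20,0,c); (20,17,c); (20,19,c); (21,5,c); (21,17,c); (21,18,c); (22,8,c); (22,18,c); (22,19,c); (23,17,c); (23,18,c); (23,19,c); result: nodes: 0:vx, 1:vx, 2:vx, 5:vx, 7:vx, 8:vx, 14:tri, 16:tri, 17:vx, 18:vx, 19:vx, 20:tri, 21:tri, 22:tri, 23:tri edges: (14,0,c); (14,1,c); (14,7,c); (16,0,c); (16,0,ck); (16,2,c); (16,7,c); (20,0,c); (20,17,c); (20,19,c); (21,5,c); (21,17,c); (21,18,c); (22,8,c); (22,18,c); (22,19,c); (23,17,c); (23,18,c); (23,19,c)
step 2: rule r1; match: 0->14, 1->0, 2->1, 3->7; deleted nodes 14; deleted edges (14,0,c); (14,1,c); (14,7,c); added nodes 24, 25, 26, 27, 28, 29, 30; added edges (27,0,c); (27,24,c); (27,26,c); (28,1,c); (28,24,c); (28,25,c); (29,7,c); (29,25,c); (29,26,c); (30,24,c); (30,25,c); (30,26,c); result: nodes: 0:vx, 1:vx, 2:vx, 5:vx, 7:vx, 8:vx, 16:tri, 17:vx, 18:vx, 19:vx, 20:tri, 21:tri, 22:tri, 23:tri, 24:vx, 25:vx, 26:vx, 27:tri, 28:tri, 29:tri, 30:tri edges: (16,0,c); (16,0,ck); (16,2,c); (16,7,c); (20,0,c); (20,17,c); (20,19,c); (21,5,c); (21,17,c); (21,18,c); (22,8,c); (22,18,c); (22,19,c); (23,17,c); (23,18,c); (23,19,c); (27,0,c); (27,24,c); (27,26,c); (28,1,c); (28,24,c); (28,25,c); (29,7,c); (29,25,c); (29,26,c); (30,24,c); (30,25,c); (30,26,c)
final:
nodes: 0:vx, 1:vx, 2:vx, 5:vx, 7:vx, 8:vx, 16:tri, 17:vx, 18:vx, 19:vx, 20:tri, 21:tri, 22:tri, 23:tri, 24:vx, 25:vx, 26:vx, 27:tri, 28:tri, 29:tri, 30:tri
edges: (16,0,c); (16,0,ck); (16,2,c); (16,7,c); (20,0,c); (20,17,c); (20,19,c); (21,5,c); (21,17,c); (21,18,c); (22,8,c); (22,18,c); (22,19,c); (23,17,c); (23,18,c); (23,19,c); (27,0,c); (27,24,c); (27,26,c); (28,1,c); (28,24,c); (28,25,c); (29,7,c); (29,25,c); (29,26,c); (30,24,c); (30,25,c); (30,26,c)


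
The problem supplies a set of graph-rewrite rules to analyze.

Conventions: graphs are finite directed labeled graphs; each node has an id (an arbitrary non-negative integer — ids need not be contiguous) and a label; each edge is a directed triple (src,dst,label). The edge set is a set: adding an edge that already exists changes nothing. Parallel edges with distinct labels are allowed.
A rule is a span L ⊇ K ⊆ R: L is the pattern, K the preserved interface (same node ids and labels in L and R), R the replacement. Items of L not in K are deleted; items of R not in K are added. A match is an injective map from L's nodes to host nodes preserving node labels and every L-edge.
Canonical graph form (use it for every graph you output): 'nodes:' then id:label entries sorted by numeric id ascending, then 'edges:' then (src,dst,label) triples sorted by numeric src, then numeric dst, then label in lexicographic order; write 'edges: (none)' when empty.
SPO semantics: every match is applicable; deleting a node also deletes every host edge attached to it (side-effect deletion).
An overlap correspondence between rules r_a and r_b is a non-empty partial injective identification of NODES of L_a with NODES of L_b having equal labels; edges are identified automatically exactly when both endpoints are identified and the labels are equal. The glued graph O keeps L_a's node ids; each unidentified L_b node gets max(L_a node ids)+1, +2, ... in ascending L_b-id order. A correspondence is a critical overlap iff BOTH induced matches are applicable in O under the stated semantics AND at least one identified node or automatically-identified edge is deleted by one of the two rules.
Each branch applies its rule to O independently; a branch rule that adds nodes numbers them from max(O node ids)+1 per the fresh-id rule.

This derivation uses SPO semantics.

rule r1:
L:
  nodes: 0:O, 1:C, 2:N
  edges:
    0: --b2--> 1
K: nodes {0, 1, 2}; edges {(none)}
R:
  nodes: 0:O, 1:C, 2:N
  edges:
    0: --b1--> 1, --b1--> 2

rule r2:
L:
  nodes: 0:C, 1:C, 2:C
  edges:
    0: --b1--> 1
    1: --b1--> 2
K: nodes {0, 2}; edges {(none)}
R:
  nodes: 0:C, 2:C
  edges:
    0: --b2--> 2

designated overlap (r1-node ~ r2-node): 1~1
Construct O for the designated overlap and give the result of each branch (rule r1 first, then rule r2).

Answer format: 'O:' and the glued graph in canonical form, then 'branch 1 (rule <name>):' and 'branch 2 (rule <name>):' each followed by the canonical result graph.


O:
nodes: 0:O, 1:C, 2:N, 3:C, 4:C
edges: (0,1,b2); (1,4,b1); (3,1,b1)
branch 1 (rule r1):
nodes: 0:O, 1:C, 2:N, 3:C, 4:C
edges: (0,1,b1); (0,2,b1); (1,4,b1); (3,1,b1)
branch 2 (rule r2):
nodes: 0:O, 2:N, 3:C, 4:C
edges: (3,4,b2)


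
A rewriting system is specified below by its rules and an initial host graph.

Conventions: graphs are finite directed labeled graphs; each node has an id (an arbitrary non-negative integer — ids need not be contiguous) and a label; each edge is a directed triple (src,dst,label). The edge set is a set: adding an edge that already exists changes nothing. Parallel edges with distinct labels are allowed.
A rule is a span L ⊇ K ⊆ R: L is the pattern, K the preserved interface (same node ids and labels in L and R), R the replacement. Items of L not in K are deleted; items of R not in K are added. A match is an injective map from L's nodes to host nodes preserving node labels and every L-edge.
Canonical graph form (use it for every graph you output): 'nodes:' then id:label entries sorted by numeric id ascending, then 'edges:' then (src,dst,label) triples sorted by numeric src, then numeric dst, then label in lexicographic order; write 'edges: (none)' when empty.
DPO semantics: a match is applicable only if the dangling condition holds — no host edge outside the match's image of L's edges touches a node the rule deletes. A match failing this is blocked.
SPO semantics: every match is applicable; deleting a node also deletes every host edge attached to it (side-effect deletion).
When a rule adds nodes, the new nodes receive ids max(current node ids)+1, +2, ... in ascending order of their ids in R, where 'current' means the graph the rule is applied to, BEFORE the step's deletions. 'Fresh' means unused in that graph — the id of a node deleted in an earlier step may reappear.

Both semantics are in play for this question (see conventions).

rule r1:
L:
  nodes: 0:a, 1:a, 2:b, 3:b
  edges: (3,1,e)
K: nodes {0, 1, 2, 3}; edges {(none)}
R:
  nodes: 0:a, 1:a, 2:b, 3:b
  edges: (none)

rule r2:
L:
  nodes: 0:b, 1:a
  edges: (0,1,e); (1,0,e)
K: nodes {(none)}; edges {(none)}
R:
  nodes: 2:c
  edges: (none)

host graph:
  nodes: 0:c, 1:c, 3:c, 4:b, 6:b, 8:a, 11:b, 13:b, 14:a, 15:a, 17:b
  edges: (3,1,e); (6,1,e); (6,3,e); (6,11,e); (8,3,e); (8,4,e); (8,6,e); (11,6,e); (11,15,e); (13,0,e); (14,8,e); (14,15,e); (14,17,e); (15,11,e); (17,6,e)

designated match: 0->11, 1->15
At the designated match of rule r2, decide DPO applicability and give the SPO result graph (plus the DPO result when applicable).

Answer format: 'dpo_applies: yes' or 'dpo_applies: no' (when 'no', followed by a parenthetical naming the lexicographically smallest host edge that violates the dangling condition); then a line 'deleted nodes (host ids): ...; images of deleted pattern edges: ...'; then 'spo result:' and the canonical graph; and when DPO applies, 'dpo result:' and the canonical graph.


dpo_applies: no
(the rule deletes node 11, which keeps host edge (6,11,e) outside the match image — the dangling condition fails, DPO blocks; SPO proceeds and side-deletes such edges)
deleted nodes (host ids): 11, 15; images of deleted pattern edges: (11,15,e); (15,11,e)
spo result:
nodes: 0:c, 1:c, 3:c, 4:b, 6:b, 8:a, 13:b, 14:a, 17:b, 18:c
edges: (3,1,e); (6,1,e); (6,3,e); (8,3,e); (8,4,e); (8,6,e); (13,0,e); (14,8,e); (14,17,e); (17,6,e)


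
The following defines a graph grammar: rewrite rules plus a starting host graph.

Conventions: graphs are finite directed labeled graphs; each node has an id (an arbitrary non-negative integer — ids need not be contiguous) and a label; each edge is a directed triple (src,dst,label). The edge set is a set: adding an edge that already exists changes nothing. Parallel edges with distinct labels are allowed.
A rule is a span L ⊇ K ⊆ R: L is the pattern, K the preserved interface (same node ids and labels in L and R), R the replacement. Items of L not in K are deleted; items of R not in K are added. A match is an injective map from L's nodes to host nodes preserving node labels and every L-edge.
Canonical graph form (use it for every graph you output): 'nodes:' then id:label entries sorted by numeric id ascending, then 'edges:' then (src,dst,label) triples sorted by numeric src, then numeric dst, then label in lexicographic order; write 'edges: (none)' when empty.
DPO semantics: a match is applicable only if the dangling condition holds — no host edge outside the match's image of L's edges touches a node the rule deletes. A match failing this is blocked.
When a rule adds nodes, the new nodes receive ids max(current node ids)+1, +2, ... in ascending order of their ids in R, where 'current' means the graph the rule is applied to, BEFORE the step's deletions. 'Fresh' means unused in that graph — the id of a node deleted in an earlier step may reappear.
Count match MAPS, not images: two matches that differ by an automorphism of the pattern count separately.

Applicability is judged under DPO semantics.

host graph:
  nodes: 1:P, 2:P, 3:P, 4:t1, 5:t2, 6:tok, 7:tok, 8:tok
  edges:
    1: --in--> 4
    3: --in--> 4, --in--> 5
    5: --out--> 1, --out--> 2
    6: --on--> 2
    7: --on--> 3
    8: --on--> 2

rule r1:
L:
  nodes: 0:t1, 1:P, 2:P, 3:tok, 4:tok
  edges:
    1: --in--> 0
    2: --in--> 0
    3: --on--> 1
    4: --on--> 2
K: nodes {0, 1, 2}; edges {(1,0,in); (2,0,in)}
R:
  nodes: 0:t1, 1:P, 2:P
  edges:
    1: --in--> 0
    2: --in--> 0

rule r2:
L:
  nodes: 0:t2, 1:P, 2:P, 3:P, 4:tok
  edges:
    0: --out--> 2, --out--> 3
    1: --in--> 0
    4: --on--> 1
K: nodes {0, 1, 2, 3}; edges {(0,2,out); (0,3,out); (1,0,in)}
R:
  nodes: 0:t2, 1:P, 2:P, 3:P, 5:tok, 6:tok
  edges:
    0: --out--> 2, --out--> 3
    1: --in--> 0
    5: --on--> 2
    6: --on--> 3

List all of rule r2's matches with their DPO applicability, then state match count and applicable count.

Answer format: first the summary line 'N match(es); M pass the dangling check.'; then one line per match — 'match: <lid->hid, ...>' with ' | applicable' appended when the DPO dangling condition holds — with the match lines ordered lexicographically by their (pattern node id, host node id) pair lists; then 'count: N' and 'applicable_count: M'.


2 match(es); 2 pass the dangling check.
match: 0->5, 1->3, 2->1, 3->2, 4->7 | applicable
match: 0->5, 1->3, 2->2, 3->1, 4->7 | applicable
count: 2
applicable_count: 2


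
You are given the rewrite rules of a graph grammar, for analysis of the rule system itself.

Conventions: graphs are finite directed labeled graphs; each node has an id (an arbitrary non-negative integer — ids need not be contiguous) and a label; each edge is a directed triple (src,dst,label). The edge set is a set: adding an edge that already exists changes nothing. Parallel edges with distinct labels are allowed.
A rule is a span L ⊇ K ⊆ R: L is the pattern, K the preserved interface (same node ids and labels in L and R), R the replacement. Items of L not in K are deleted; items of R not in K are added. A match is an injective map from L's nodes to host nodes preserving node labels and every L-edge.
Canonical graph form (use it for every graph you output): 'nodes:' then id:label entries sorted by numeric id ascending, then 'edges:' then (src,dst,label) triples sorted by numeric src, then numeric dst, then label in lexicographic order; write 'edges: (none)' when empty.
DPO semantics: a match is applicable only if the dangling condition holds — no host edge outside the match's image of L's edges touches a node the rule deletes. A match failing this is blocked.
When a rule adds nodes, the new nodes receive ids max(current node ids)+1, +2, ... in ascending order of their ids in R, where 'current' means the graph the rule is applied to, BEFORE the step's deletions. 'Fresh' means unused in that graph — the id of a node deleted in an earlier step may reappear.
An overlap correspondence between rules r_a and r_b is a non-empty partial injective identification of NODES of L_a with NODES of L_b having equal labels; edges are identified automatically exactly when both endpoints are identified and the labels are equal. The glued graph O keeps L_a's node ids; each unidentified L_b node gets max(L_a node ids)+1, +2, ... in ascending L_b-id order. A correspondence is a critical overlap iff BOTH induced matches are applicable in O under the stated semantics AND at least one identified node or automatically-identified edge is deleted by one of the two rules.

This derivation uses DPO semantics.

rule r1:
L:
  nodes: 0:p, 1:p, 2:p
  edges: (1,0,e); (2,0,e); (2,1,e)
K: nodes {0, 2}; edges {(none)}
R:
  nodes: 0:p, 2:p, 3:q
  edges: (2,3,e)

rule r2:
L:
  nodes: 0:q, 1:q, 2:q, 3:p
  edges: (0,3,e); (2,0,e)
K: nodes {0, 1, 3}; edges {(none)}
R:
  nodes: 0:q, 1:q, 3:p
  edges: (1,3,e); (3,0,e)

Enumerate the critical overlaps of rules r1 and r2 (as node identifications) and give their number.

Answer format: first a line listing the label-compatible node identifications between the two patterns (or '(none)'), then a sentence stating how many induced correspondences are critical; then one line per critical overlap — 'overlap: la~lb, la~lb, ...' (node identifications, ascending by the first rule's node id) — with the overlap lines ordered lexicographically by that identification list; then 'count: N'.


label-compatible node identifications between L(r1) and L(r2): 0~3, 1~3, 2~3
0 of the induced correspondences are critical overlaps of r1 and r2.
count: 0


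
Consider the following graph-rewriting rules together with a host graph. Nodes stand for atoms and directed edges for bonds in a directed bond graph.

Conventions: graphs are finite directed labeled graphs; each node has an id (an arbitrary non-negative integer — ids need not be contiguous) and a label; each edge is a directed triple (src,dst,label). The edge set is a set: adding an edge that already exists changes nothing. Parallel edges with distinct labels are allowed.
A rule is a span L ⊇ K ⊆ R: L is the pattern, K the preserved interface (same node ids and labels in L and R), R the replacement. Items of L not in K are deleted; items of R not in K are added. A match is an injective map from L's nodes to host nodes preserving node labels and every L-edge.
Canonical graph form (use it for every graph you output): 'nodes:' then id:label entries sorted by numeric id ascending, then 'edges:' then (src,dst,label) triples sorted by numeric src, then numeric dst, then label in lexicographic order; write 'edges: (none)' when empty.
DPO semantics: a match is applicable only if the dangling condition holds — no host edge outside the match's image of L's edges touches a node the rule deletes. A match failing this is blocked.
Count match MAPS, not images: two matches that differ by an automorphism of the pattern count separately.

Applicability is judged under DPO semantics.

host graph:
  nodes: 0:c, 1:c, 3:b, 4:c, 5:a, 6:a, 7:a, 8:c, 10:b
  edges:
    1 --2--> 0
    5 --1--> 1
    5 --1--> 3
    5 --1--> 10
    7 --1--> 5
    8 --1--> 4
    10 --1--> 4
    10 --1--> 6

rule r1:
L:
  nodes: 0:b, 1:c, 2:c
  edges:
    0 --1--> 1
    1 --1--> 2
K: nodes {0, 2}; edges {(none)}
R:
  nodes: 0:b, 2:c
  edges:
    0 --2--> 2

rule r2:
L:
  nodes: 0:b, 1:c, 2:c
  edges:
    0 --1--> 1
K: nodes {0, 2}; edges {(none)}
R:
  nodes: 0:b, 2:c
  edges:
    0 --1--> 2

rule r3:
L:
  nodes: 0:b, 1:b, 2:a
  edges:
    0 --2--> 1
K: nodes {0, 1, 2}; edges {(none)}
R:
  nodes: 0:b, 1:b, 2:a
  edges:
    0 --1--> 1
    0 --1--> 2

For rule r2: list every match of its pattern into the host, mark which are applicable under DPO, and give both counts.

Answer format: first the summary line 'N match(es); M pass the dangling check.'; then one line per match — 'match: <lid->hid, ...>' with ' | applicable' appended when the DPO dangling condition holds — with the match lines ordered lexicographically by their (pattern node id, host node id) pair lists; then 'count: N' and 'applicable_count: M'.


3 match(es); 0 pass the dangling check.
match: 0->10, 1->4, 2->0
match: 0->10, 1->4, 2->1
match: 0->10, 1->4, 2->8
count: 3
applicable_count: 0


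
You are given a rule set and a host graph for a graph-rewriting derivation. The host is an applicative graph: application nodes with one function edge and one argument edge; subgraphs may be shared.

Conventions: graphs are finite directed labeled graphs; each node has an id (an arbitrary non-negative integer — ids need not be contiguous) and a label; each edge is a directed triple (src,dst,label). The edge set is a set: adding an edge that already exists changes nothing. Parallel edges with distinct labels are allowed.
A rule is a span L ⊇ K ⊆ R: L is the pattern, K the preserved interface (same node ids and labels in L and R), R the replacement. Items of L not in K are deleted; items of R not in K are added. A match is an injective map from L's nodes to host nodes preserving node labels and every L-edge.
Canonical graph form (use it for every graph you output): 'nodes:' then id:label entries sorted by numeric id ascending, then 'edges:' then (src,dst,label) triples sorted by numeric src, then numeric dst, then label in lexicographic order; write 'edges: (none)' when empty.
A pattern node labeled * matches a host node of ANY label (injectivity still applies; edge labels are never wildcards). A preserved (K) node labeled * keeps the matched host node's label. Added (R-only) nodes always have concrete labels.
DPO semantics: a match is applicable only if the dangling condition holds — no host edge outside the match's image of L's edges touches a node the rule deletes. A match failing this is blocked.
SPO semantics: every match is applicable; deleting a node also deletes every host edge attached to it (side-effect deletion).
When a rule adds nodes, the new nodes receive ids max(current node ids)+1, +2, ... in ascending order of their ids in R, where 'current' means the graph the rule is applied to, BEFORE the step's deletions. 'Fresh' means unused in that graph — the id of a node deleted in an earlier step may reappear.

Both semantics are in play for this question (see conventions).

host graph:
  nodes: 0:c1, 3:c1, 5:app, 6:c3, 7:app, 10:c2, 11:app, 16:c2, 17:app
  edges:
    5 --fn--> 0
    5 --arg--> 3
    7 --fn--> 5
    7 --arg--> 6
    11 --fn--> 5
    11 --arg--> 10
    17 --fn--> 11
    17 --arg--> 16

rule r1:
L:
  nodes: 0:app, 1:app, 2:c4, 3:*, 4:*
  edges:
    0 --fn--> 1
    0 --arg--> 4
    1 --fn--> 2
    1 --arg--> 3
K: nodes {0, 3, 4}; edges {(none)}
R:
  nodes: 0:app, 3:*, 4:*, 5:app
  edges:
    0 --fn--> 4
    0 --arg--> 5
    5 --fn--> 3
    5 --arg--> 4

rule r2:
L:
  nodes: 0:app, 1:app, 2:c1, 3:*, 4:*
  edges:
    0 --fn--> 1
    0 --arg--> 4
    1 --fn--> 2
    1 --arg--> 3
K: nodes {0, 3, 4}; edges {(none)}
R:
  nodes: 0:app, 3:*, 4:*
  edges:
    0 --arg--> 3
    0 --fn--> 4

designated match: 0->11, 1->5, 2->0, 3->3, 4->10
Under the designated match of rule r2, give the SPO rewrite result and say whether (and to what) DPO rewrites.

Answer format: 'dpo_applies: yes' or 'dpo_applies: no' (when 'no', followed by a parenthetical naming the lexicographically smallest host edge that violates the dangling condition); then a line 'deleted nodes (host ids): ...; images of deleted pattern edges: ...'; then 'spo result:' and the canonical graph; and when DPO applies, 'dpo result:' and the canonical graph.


dpo_applies: no
(the rule deletes node 5, which keeps host edge (7,5,fn) outside the match image — the dangling condition fails, DPO blocks; SPO proceeds and side-deletes such edges)
deleted nodes (host ids): 0, 5; images of deleted pattern edges: (5,0,fn); (5,3,arg); (11,5,fn); (11,10,arg)
spo result:
nodes: 3:c1, 6:c3, 7:app, 10:c2, 11:app, 16:c2, 17:app
edges: (7,6,arg); (11,3,arg); (11,10,fn); (17,11,fn); (17,16,arg)


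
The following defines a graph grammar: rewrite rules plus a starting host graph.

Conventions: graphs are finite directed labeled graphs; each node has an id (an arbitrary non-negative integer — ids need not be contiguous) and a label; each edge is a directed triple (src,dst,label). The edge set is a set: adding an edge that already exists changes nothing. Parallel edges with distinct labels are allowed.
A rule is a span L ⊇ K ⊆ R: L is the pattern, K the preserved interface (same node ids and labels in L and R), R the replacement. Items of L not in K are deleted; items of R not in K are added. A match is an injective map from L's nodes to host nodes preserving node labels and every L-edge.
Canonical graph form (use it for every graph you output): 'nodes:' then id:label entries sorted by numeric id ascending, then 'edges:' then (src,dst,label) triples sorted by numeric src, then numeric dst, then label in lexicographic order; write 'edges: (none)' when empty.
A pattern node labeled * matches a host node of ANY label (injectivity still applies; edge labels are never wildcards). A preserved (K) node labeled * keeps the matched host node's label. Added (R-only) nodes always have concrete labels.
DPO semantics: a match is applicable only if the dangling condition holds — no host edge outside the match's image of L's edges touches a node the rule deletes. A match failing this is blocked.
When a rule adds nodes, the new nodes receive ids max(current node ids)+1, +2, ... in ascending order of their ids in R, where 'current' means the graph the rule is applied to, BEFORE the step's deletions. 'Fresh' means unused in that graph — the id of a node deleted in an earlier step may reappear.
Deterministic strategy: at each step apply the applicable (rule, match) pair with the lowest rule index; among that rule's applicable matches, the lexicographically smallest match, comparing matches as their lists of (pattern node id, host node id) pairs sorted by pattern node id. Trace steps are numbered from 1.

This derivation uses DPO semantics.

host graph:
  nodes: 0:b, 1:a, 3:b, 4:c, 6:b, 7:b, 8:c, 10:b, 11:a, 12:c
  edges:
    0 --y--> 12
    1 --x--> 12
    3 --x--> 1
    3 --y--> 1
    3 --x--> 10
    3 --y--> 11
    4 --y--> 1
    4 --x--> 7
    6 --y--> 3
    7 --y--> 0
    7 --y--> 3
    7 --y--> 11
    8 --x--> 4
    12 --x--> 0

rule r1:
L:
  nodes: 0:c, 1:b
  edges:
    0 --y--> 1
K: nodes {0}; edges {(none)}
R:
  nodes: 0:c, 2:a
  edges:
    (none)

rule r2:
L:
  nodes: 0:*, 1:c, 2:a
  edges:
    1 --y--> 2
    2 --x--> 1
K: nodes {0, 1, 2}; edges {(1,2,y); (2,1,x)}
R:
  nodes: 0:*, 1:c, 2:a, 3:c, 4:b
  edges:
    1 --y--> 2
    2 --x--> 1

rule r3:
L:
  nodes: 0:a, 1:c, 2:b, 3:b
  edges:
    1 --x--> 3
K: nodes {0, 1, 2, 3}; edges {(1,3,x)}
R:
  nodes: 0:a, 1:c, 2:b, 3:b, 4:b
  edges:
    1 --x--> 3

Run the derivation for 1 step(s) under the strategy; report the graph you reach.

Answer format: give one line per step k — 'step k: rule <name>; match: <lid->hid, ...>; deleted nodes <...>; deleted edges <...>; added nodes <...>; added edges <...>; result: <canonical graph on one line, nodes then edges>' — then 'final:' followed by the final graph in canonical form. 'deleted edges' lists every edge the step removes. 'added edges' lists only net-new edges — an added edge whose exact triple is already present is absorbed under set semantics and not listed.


step 1: rule r3; match: 0->1, 1->4, 2->0, 3->7; deleted nodes (none); deleted edges (none); added nodes 13; added edges (none); result: nodes: 0:b, 1:a, 3:b, 4:c, 6:b, 7:b, 8:c, 10:b, 11:a, 12:c, 13:b edges: (0,12,y); (1,12,x); (3,1,x); (3,1,y); (3,10,x); (3,11,y); (4,1,y); (4,7,x); (6,3,y); (7,0,y); (7,3,y); (7,11,y); (8,4,x); (12,0,x)
final:
nodes: 0:b, 1:a, 3:b, 4:c, 6:b, 7:b, 8:c, 10:b, 11:a, 12:c, 13:b
edges: (0,12,y); (1,12,x); (3,1,x); (3,1,y); (3,10,x); (3,11,y); (4,1,y); (4,7,x); (6,3,y); (7,0,y); (7,3,y); (7,11,y); (8,4,x); (12,0,x)


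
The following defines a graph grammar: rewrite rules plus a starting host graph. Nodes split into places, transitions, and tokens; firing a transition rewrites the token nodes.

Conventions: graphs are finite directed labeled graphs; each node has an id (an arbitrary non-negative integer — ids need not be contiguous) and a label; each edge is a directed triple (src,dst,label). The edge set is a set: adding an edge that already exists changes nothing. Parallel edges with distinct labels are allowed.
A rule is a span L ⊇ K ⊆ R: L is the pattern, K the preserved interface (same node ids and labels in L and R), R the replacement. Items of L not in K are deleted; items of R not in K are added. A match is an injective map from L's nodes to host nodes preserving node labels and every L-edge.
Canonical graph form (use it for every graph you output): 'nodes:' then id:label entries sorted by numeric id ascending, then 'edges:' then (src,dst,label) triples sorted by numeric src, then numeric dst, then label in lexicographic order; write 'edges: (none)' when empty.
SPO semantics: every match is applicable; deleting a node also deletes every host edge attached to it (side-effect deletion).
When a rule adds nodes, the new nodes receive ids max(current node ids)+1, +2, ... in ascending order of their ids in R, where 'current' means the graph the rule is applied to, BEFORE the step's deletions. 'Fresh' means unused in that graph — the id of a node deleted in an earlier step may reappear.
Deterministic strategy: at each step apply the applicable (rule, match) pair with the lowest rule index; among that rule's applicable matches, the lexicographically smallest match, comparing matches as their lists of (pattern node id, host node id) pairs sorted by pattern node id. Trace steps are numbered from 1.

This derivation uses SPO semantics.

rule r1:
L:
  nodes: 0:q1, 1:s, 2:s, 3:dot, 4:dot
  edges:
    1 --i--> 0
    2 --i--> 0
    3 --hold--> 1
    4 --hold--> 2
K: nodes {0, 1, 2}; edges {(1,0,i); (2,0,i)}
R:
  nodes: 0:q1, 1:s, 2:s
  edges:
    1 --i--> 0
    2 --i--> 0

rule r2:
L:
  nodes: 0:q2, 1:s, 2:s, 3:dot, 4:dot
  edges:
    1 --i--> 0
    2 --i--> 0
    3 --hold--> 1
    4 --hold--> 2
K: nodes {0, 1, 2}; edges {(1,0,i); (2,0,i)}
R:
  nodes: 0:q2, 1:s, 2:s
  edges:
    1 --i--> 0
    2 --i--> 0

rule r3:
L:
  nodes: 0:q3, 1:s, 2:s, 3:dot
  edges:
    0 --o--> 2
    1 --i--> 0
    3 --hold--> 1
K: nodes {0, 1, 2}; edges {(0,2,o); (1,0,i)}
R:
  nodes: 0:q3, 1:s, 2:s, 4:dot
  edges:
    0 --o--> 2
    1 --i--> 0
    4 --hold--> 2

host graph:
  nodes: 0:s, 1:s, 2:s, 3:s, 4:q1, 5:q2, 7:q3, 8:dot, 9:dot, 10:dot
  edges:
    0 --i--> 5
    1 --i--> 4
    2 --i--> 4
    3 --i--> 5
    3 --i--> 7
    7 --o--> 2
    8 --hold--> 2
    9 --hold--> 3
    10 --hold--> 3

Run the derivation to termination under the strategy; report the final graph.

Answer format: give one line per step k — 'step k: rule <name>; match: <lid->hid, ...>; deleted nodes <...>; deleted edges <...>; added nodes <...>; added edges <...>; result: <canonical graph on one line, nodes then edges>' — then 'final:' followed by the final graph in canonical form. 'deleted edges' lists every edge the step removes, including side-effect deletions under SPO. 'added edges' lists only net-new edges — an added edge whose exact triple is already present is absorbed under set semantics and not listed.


step 1: rule r3; match: 0->7, 1->3, 2->2, 3->9; deleted nodes 9; deleted edges (9,3,hold); added nodes 11; added edges (11,2,hold); result: nodes: 0:s, 1:s, 2:s, 3:s, 4:q1, 5:q2, 7:q3, 8:dot, 10:dot, 11:dot edges: (0,5,i); (1,4,i); (2,4,i); (3,5,i); (3,7,i); (7,2,o); (8,2,hold); (10,3,hold); (11,2,hold)
step 2: rule r3; match: 0->7, 1->3, 2->2, 3->10; deleted nodes 10; deleted edges (10,3,hold); added nodes 12; added edges (12,2,hold); result: nodes: 0:s, 1:s, 2:s, 3:s, 4:q1, 5:q2, 7:q3, 8:dot, 11:dot, 12:dot edges: (0,5,i); (1,4,i); (2,4,i); (3,5,i); (3,7,i); (7,2,o); (8,2,hold); (11,2,hold); (12,2,hold)
final:
nodes: 0:s, 1:s, 2:s, 3:s, 4:q1, 5:q2, 7:q3, 8:dot, 11:dot, 12:dot
edges: (0,5,i); (1,4,i); (2,4,i); (3,5,i); (3,7,i); (7,2,o); (8,2,hold); (11,2,hold); (12,2,hold)


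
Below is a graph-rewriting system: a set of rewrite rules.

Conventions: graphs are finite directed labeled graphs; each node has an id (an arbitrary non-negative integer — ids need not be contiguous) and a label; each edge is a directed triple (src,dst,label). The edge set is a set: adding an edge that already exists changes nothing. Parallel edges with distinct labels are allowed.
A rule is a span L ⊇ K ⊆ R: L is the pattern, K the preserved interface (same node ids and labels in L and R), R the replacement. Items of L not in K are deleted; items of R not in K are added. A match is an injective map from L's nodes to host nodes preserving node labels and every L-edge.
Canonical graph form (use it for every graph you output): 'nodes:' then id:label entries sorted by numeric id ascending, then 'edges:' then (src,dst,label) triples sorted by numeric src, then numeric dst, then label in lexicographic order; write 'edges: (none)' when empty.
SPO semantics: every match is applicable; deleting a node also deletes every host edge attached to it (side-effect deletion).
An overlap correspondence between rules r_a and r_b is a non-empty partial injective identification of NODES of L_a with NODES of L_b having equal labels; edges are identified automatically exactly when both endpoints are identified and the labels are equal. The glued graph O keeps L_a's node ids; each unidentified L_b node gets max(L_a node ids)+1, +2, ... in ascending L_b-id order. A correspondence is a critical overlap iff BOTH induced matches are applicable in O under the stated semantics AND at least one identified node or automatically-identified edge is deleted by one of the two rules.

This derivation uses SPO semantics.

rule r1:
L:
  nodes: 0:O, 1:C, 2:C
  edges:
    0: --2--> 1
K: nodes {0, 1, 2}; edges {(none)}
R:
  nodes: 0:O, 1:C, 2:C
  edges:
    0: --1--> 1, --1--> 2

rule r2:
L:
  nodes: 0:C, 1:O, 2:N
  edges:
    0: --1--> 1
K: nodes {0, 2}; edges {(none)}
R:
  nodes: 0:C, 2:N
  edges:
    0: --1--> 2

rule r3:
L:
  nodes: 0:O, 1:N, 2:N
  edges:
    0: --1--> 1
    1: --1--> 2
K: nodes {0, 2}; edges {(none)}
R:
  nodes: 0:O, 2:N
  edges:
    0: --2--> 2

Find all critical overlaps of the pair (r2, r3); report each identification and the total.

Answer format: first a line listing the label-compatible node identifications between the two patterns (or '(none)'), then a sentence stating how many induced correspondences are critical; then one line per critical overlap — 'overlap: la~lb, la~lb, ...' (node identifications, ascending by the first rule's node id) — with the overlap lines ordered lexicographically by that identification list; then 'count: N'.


label-compatible node identifications between L(r2) and L(r3): 1~0, 2~1, 2~2
4 of the induced correspondences are critical overlaps of r2 and r3.
overlap: 1~0
overlap: 1~0, 2~1
overlap: 1~0, 2~2
overlap: 2~1
count: 4


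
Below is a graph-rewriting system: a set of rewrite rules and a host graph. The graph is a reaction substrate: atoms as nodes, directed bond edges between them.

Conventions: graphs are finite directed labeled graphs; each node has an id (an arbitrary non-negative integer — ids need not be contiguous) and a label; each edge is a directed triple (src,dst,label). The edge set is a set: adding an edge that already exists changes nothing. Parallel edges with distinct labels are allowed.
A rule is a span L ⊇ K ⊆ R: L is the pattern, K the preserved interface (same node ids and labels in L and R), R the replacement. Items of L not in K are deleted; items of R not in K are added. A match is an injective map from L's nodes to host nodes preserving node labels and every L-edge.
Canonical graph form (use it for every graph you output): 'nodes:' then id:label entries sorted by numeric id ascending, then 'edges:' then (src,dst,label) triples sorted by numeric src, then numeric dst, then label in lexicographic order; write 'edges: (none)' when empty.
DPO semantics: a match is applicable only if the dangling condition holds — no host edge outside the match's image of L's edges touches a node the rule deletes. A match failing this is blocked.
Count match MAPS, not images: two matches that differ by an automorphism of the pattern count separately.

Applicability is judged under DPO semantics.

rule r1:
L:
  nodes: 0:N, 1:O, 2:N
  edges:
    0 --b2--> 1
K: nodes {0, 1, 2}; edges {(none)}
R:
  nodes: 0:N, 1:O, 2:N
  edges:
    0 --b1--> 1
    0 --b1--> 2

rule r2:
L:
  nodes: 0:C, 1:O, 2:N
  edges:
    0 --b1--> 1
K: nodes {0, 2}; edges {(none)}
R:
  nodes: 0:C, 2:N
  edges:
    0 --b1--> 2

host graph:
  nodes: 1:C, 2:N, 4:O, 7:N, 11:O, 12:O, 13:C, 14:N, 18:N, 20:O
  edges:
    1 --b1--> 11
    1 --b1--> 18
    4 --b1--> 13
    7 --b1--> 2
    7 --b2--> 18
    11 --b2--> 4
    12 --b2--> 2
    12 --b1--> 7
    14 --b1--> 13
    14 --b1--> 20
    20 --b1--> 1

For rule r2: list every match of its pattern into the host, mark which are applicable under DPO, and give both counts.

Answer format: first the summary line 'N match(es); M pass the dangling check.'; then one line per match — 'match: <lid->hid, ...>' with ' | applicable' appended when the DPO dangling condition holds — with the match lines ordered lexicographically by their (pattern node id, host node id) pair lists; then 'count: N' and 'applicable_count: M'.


4 match(es); 0 pass the dangling check.
match: 0->1, 1->11, 2->2
match: 0->1, 1->11, 2->7
match: 0->1, 1->11, 2->14
match: 0->1, 1->11, 2->18
count: 4
applicable_count: 0


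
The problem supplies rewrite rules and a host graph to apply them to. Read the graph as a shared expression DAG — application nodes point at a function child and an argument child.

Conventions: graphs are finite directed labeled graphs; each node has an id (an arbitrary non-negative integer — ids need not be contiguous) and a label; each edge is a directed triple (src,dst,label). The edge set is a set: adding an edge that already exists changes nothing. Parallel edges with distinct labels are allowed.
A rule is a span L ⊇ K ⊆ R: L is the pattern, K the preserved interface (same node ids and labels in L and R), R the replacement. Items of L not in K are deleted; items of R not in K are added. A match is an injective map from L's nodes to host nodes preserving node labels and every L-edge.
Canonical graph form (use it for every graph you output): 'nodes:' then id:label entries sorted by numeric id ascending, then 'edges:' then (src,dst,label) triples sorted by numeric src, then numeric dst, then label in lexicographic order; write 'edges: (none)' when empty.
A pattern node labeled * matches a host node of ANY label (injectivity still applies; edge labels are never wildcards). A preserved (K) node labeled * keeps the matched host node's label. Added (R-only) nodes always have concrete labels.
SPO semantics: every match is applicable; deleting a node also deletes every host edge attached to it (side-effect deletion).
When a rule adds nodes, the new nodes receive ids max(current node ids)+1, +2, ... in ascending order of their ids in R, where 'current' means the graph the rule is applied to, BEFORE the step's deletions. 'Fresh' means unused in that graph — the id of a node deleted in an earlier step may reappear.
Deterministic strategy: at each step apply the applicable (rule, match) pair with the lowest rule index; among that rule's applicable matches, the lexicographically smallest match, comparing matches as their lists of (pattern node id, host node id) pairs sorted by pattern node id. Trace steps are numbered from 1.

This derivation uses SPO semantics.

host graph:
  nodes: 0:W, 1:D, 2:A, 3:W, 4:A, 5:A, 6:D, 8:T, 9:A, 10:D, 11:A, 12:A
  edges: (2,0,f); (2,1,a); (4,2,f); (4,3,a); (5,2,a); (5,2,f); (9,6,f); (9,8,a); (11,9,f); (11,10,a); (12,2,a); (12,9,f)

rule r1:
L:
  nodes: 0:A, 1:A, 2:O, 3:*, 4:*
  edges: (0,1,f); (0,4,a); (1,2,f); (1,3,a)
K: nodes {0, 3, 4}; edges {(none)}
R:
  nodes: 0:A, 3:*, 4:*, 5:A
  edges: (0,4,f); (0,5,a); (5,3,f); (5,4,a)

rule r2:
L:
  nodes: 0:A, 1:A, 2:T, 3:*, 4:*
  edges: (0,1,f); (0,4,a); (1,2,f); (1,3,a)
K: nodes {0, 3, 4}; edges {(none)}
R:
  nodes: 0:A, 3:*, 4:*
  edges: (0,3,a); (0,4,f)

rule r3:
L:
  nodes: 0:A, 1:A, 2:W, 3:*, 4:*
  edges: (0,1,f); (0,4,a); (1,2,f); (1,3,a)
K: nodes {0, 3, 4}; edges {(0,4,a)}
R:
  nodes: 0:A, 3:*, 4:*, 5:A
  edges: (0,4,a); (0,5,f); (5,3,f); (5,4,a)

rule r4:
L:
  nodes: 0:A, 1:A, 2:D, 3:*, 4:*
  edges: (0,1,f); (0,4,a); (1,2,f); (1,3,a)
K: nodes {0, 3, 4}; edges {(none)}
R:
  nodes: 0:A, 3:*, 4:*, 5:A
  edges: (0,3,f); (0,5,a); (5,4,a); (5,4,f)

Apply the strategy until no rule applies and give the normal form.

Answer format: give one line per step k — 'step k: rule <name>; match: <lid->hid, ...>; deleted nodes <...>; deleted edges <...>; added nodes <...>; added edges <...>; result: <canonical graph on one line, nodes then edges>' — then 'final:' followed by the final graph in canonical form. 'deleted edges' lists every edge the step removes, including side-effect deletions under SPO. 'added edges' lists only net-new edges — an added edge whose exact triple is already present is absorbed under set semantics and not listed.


step 1: rule r3; match: 0->4, 1->2, 2->0, 3->1, 4->3; deleted nodes 0, 2; deleted edges (2,0,f); (2,1,a); (4,2,f); (5,2,a); (5,2,f); (12,2,a); added nodes 13; added edges (4,13,f); (13,1,f); (13,3,a); result: nodes: 1:D, 3:W, 4:A, 5:A, 6:D, 8:T, 9:A, 10:D, 11:A, 12:A, 13:A edges: (4,3,a); (4,13,f); (9,6,f); (9,8,a); (11,9,f); (11,10,a); (12,9,f); (13,1,f); (13,3,a)
step 2: rule r4; match: 0->11, 1->9, 2->6, 3->8, 4->10; deleted nodes 6, 9; deleted edges (9,6,f); (9,8,a); (11,9,f); (11,10,a); (12,9,f); added nodes 14; added edges (11,8,f); (11,14,a); (14,10,a); (14,10,f); result: nodes: 1:D, 3:W, 4:A, 5:A, 8:T, 10:D, 11:A, 12:A, 13:A, 14:A edges: (4,3,a); (4,13,f); (11,8,f); (11,14,a); (13,1,f); (13,3,a); (14,10,a); (14,10,f)
final:
nodes: 1:D, 3:W, 4:A, 5:A, 8:T, 10:D, 11:A, 12:A, 13:A, 14:A
edges: (4,3,a); (4,13,f); (11,8,f); (11,14,a); (13,1,f); (13,3,a); (14,10,a); (14,10,f)
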